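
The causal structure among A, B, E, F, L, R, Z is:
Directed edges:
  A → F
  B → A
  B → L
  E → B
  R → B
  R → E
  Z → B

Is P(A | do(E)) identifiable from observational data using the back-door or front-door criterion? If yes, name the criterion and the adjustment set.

P(A|do(E)): backdoor, adjust for {R}.

desc(E)\{E}={A,B,F,L}; candidates ⊆ {R,Z}.
size 0: {}; under {} E still reaches {A,B,F,L,R} ∋ A.
{R}: E⊥A given {R} in G with E→· removed — back-door holds.
P(A|do(E)) = Σ_{R} P(A|E,R)·P(R).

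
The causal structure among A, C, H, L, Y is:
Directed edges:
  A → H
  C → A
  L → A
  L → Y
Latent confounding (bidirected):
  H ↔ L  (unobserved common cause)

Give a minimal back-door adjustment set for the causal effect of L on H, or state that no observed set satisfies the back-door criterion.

L→H: no observed back-door set.

desc(L)\{L}={A,H,Y}; candidates ⊆ {C}.
L↔H: latent back-door arc(s) into L.
size 0: {}; under {} L still reaches {H} ∋ H.
size 1: {C}; under {C} L still reaches {H} ∋ H.
L↔H cannot be blocked by any observed set — no back-door set.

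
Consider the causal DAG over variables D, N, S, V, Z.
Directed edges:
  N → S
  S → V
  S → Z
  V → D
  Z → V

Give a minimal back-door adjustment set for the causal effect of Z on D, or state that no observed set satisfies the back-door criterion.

Z→D: minimal back-door set {S}.

desc(Z)\{Z}={D,V}; candidates ⊆ {N,S}.
size 0: {}; under {} Z still reaches {D,N,S,V} ∋ D.
{S}: Z⊥D given {S} in G with Z→· removed — back-door holds.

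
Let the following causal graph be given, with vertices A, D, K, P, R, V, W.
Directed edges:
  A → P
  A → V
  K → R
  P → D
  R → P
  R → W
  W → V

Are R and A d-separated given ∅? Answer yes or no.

Yes — R ⊥ A | ∅.

Bayes-Ball from R | ∅ reaches {D,K,P,V,W}.
A ∉ reach(R|∅) ⇒ R ⊥ A | ∅.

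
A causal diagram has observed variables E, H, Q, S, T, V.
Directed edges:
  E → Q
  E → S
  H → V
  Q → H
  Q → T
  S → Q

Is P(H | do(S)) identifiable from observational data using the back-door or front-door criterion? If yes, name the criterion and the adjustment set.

desc(S)\{S}={H,Q,T,V}; candidates ⊆ {E}.
size 0: {}; under {} S still reaches {E,H,Q,T,V} ∋ H.
{E}: S⊥H given {E} in G with S→· removed — back-door holds.
P(H|do(S)) = Σ_{E} P(H|S,E)·P(E).

P(H|do(S)): backdoor, adjust for {E}.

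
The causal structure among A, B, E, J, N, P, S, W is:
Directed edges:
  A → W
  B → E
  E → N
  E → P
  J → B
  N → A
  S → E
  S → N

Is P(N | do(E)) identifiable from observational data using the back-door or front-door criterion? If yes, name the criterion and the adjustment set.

P(N|do(E)): backdoor, adjust for {S}.

desc(E)\{E}={A,N,P,W}; candidates ⊆ {B,J,S}.
size 0: {}; under {} E still reaches {A,B,J,N,S,W} ∋ N.
{S}: E⊥N given {S} in G with E→· removed — back-door holds.
P(N|do(E)) = Σ_{S} P(N|E,S)·P(S).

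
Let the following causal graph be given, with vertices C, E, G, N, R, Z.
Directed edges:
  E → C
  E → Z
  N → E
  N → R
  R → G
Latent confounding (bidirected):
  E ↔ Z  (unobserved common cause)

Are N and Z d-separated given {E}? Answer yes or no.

No — N and Z are d-connected given {E}.

Bayes-Ball from N | {E} reaches {G,R,Z}.
Z ∈ reach(N|{E}) ⇒ N ⊥̸ Z | {E}.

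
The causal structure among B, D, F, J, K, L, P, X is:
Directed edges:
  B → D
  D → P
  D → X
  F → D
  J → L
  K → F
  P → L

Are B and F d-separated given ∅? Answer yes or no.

Yes — B ⊥ F | ∅.

Bayes-Ball from B | ∅ reaches {D,L,P,X}.
F ∉ reach(B|∅) ⇒ B ⊥ F | ∅.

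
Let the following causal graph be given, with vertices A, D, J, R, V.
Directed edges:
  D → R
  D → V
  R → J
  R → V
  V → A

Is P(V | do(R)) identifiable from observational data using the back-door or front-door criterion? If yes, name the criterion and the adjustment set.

P(V|do(R)): backdoor, adjust for {D}.

desc(R)\{R}={A,J,V}; candidates ⊆ {D}.
size 0: {}; under {} R still reaches {A,D,V} ∋ V.
{D}: R⊥V given {D} in G with R→· removed — back-door holds.
P(V|do(R)) = Σ_{D} P(V|R,D)·P(D).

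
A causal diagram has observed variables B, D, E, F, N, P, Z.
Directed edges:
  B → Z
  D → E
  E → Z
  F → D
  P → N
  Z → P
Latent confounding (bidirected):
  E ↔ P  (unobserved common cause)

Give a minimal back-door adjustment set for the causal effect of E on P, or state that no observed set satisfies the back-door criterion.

desc(E)\{E}={N,P,Z}; candidates ⊆ {B,D,F}.
E↔P: latent back-door arc(s) into E.
size 0: {}; under {} E still reaches {D,F,N,P} ∋ P.
size 1: {B}, {D}, {F}; under {B} E still reaches {D,F,N,P} ∋ P.
size 2: {B,D}, {B,F}, {D,F}; under {B,D} E still reaches {N,P} ∋ P.
E↔P cannot be blocked by any observed set — no back-door set.

E→P: no observed back-door set.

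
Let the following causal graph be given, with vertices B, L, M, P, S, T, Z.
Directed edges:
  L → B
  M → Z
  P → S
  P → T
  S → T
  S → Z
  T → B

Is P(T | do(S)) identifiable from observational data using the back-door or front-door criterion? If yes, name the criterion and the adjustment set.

desc(S)\{S}={B,T,Z}; candidates ⊆ {L,M,P}.
size 0: {}; under {} S still reaches {B,P,T} ∋ T.
{P}: S⊥T given {P} in G with S→· removed — back-door holds.
P(T|do(S)) = Σ_{P} P(T|S,P)·P(P).

P(T|do(S)): backdoor, adjust for {P}.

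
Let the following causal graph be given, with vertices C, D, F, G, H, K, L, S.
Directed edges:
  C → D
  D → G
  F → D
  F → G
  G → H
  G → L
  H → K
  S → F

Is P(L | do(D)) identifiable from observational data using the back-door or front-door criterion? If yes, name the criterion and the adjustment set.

desc(D)\{D}={G,H,K,L}; candidates ⊆ {C,F,S}.
size 0: {}; under {} D still reaches {C,F,G,H,K,L,S} ∋ L.
{F}: D⊥L given {F} in G with D→· removed — back-door holds.
P(L|do(D)) = Σ_{F} P(L|D,F)·P(F).

P(L|do(D)): backdoor, adjust for {F}.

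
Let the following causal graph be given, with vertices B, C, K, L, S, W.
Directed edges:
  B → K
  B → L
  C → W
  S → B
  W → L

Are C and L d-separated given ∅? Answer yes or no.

Bayes-Ball from C | ∅ reaches {L,W}.
L ∈ reach(C|∅) ⇒ C ⊥̸ L | ∅.

No — C and L are d-connected given ∅.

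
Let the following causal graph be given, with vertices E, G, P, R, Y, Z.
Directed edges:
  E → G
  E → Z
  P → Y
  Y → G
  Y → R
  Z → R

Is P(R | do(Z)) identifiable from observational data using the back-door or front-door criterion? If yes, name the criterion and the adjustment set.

P(R|do(Z)): backdoor, adjust for ∅.

desc(Z)\{Z}={R}; candidates ⊆ {E,G,P,Y}.
∅: Z⊥R given ∅ in G with Z→· removed — back-door holds.
P(R|do(Z)) = P(R|Z) — no adjustment needed.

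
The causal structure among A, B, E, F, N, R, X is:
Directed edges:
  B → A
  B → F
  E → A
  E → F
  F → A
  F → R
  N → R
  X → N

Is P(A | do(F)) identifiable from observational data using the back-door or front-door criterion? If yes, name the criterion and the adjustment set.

P(A|do(F)): backdoor, adjust for {B, E}.

desc(F)\{F}={A,R}; candidates ⊆ {B,E,N,X}.
size 0: {}; under {} F still reaches {A,B,E} ∋ A.
size 1: {B}, {E}, {N} …(+1); under {B} F still reaches {A,E} ∋ A.
{B,E}: F⊥A given {B,E} in G with F→· removed — back-door holds.
P(A|do(F)) = Σ_{B,E} P(A|F,B,E)·P(B,E).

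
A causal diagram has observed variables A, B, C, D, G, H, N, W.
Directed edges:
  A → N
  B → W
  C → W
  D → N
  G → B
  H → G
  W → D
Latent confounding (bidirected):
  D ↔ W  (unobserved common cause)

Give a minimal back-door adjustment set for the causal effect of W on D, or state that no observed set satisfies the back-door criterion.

desc(W)\{W}={D,N}; candidates ⊆ {A,B,C,G,H}.
W↔D: latent back-door arc(s) into W.
size 0: {}; under {} W still reaches {B,C,D,G,H,N} ∋ D.
size 1: {A}, {B}, {C} …(+2); under {A} W still reaches {B,C,D,G,H,N} ∋ D.
size 2: {A,B}, {A,C}, {A,G} …(+7); under {A,B} W still reaches {C,D,N} ∋ D.
W↔D cannot be blocked by any observed set — no back-door set.

W→D: no observed back-door set.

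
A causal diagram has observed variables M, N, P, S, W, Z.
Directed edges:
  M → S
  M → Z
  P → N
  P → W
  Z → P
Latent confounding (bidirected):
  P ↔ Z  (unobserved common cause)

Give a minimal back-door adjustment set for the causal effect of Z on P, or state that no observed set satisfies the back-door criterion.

Z→P: no observed back-door set.

desc(Z)\{Z}={N,P,W}; candidates ⊆ {M,S}.
Z↔P: latent back-door arc(s) into Z.
size 0: {}; under {} Z still reaches {M,N,P,S,W} ∋ P.
size 1: {M}, {S}; under {M} Z still reaches {N,P,W} ∋ P.
size 2: {M,S}; under {M,S} Z still reaches {N,P,W} ∋ P.
Z↔P cannot be blocked by any observed set — no back-door set.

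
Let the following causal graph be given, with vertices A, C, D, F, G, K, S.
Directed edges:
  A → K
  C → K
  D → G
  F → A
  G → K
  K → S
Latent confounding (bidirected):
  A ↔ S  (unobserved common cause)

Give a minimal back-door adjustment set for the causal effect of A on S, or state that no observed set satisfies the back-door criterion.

desc(A)\{A}={K,S}; candidates ⊆ {C,D,F,G}.
A↔S: latent back-door arc(s) into A.
size 0: {}; under {} A still reaches {F,S} ∋ S.
size 1: {C}, {D}, {F} …(+1); under {C} A still reaches {F,S} ∋ S.
size 2: {C,D}, {C,F}, {C,G} …(+3); under {C,D} A still reaches {F,S} ∋ S.
A↔S cannot be blocked by any observed set — no back-door set.

A→S: no observed back-door set.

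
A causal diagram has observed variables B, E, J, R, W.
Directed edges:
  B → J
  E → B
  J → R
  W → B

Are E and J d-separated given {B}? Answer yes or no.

Yes — E ⊥ J | {B}.

Bayes-Ball from E | {B} reaches {W}.
J ∉ reach(E|{B}) ⇒ E ⊥ J | {B}.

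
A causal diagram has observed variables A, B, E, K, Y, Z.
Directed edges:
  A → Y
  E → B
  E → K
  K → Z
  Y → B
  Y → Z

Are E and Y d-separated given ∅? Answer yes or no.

Bayes-Ball from E | ∅ reaches {B,K,Z}.
Y ∉ reach(E|∅) ⇒ E ⊥ Y | ∅.

Yes — E ⊥ Y | ∅.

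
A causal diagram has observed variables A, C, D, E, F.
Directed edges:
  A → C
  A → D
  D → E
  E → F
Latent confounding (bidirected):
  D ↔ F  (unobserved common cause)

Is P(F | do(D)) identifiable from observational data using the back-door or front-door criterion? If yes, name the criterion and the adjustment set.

P(F|do(D)): frontdoor, adjust for {E}.

desc(D)\{D}={E,F}; candidates ⊆ {A,C}.
D↔F: latent back-door arc(s) into D.
size 0: {}; under {} D still reaches {A,C,F} ∋ F.
size 1: {A}, {C}; under {A} D still reaches {F} ∋ F.
size 2: {A,C}; under {A,C} D still reaches {F} ∋ F.
D↔F cannot be blocked by any observed set — no back-door set.
{E}: (i) intercepts every directed D→F path; (ii) no back-door D→{E}; (iii) {D} blocks every back-door {E}→F. Front-door holds.
P(F|do(D)) = Σ_{E} P(E|D) Σ_{D'} P(F|E,D')P(D').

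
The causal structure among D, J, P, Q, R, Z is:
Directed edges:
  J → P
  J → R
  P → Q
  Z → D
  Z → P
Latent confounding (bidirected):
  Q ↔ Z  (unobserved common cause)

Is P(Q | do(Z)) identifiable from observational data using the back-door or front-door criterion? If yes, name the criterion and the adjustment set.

P(Q|do(Z)): frontdoor, adjust for {P}.

desc(Z)\{Z}={D,P,Q}; candidates ⊆ {J,R}.
Z↔Q: latent back-door arc(s) into Z.
size 0: {}; under {} Z still reaches {Q} ∋ Q.
size 1: {J}, {R}; under {J} Z still reaches {Q} ∋ Q.
size 2: {J,R}; under {J,R} Z still reaches {Q} ∋ Q.
Z↔Q cannot be blocked by any observed set — no back-door set.
{P}: (i) intercepts every directed Z→Q path; (ii) no back-door Z→{P}; (iii) {Z} blocks every back-door {P}→Q. Front-door holds.
P(Q|do(Z)) = Σ_{P} P(P|Z) Σ_{Z'} P(Q|P,Z')P(Z').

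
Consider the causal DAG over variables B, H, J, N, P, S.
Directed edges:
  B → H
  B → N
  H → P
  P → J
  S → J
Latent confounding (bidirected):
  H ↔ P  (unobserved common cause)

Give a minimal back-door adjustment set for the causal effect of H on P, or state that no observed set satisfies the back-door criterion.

desc(H)\{H}={J,P}; candidates ⊆ {B,N,S}.
H↔P: latent back-door arc(s) into H.
size 0: {}; under {} H still reaches {B,J,N,P} ∋ P.
size 1: {B}, {N}, {S}; under {B} H still reaches {J,P} ∋ P.
size 2: {B,N}, {B,S}, {N,S}; under {B,N} H still reaches {J,P} ∋ P.
H↔P cannot be blocked by any observed set — no back-door set.

H→P: no observed back-door set.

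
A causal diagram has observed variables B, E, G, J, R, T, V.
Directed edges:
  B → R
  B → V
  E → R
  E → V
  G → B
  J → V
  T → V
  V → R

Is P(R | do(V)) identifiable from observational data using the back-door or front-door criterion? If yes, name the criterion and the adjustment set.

desc(V)\{V}={R}; candidates ⊆ {B,E,G,J,T}.
size 0: {}; under {} V still reaches {B,E,G,J,R,T} ∋ R.
size 1: {B}, {E}, {G} …(+2); under {B} V still reaches {E,J,R,T} ∋ R.
{B,E}: V⊥R given {B,E} in G with V→· removed — back-door holds.
P(R|do(V)) = Σ_{B,E} P(R|V,B,E)·P(B,E).

P(R|do(V)): backdoor, adjust for {B, E}.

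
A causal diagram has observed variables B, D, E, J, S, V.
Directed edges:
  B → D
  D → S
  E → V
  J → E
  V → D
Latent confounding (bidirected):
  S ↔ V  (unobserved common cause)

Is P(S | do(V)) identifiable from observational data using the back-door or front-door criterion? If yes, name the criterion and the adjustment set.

desc(V)\{V}={D,S}; candidates ⊆ {B,E,J}.
V↔S: latent back-door arc(s) into V.
size 0: {}; under {} V still reaches {E,J,S} ∋ S.
size 1: {B}, {E}, {J}; under {B} V still reaches {E,J,S} ∋ S.
size 2: {B,E}, {B,J}, {E,J}; under {B,E} V still reaches {S} ∋ S.
V↔S cannot be blocked by any observed set — no back-door set.
{D}: (i) intercepts every directed V→S path; (ii) no back-door V→{D}; (iii) {V} blocks every back-door {D}→S. Front-door holds.
P(S|do(V)) = Σ_{D} P(D|V) Σ_{V'} P(S|D,V')P(V').

P(S|do(V)): frontdoor, adjust for {D}.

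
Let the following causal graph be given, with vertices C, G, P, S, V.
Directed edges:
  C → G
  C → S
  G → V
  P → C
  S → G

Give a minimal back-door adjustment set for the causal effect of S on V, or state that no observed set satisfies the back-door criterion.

desc(S)\{S}={G,V}; candidates ⊆ {C,P}.
size 0: {}; under {} S still reaches {C,G,P,V} ∋ V.
{C}: S⊥V given {C} in G with S→· removed — back-door holds.

S→V: minimal back-door set {C}.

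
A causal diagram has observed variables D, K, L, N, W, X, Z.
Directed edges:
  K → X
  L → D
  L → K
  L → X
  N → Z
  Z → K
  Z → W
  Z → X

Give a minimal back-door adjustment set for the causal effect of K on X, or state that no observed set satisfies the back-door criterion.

K→X: minimal back-door set {L, Z}.

desc(K)\{K}={X}; candidates ⊆ {D,L,N,W,Z}.
size 0: {}; under {} K still reaches {D,L,N,W,X,Z} ∋ X.
size 1: {D}, {L}, {N} …(+2); under {D} K still reaches {L,N,W,X,Z} ∋ X.
{L,Z}: K⊥X given {L,Z} in G with K→· removed — back-door holds.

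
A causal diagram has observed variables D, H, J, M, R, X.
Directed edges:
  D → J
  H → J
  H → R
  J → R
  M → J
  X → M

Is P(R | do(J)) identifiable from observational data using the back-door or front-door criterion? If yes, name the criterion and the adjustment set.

desc(J)\{J}={R}; candidates ⊆ {D,H,M,X}.
size 0: {}; under {} J still reaches {D,H,M,R,X} ∋ R.
{H}: J⊥R given {H} in G with J→· removed — back-door holds.
P(R|do(J)) = Σ_{H} P(R|J,H)·P(H).

P(R|do(J)): backdoor, adjust for {H}.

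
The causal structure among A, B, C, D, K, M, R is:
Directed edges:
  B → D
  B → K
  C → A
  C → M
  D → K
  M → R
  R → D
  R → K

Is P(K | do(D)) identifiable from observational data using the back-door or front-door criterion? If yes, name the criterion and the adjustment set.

desc(D)\{D}={K}; candidates ⊆ {A,B,C,M,R}.
size 0: {}; under {} D still reaches {A,B,C,K,M,R} ∋ K.
size 1: {A}, {B}, {C} …(+2); under {A} D still reaches {B,C,K,M,R} ∋ K.
{B,R}: D⊥K given {B,R} in G with D→· removed — back-door holds.
P(K|do(D)) = Σ_{B,R} P(K|D,B,R)·P(B,R).

P(K|do(D)): backdoor, adjust for {B, R}.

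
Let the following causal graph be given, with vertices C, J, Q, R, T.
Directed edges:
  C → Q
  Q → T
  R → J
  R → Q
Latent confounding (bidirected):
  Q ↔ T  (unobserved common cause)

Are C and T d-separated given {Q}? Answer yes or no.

Bayes-Ball from C | {Q} reaches {J,R,T}.
T ∈ reach(C|{Q}) ⇒ C ⊥̸ T | {Q}.

No — C and T are d-connected given {Q}.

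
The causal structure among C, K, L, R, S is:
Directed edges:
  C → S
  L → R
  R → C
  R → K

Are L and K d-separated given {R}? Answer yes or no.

Yes — L ⊥ K | {R}.

Bayes-Ball from L | {R} reaches ∅.
K ∉ reach(L|{R}) ⇒ L ⊥ K | {R}.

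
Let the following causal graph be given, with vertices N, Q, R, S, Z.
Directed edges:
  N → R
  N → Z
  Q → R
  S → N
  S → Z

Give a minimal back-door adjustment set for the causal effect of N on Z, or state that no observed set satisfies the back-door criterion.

N→Z: minimal back-door set {S}.

desc(N)\{N}={R,Z}; candidates ⊆ {Q,S}.
size 0: {}; under {} N still reaches {S,Z} ∋ Z.
{S}: N⊥Z given {S} in G with N→· removed — back-door holds.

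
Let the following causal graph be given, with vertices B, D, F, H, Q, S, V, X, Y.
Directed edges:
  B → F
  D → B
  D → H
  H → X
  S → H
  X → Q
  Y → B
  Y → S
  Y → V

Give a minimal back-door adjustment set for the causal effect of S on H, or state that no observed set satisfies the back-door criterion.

desc(S)\{S}={H,Q,X}; candidates ⊆ {B,D,F,V,Y}.
∅: S⊥H given ∅ in G with S→· removed — back-door holds.

S→H: minimal back-door set ∅.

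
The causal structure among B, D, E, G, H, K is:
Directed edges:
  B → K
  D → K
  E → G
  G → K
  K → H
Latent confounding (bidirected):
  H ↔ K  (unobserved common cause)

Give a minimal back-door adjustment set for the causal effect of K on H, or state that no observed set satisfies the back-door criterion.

desc(K)\{K}={H}; candidates ⊆ {B,D,E,G}.
K↔H: latent back-door arc(s) into K.
size 0: {}; under {} K still reaches {B,D,E,G,H} ∋ H.
size 1: {B}, {D}, {E} …(+1); under {B} K still reaches {D,E,G,H} ∋ H.
size 2: {B,D}, {B,E}, {B,G} …(+3); under {B,D} K still reaches {E,G,H} ∋ H.
K↔H cannot be blocked by any observed set — no back-door set.

K→H: no observed back-door set.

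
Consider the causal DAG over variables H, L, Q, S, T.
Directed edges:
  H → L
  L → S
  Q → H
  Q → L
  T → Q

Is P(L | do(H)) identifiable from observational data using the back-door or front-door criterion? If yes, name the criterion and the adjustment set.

P(L|do(H)): backdoor, adjust for {Q}.

desc(H)\{H}={L,S}; candidates ⊆ {Q,T}.
size 0: {}; under {} H still reaches {L,Q,S,T} ∋ L.
{Q}: H⊥L given {Q} in G with H→· removed — back-door holds.
P(L|do(H)) = Σ_{Q} P(L|H,Q)·P(Q).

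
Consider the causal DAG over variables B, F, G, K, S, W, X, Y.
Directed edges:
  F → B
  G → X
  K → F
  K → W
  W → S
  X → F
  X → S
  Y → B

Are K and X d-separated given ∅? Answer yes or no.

Bayes-Ball from K | ∅ reaches {B,F,S,W}.
X ∉ reach(K|∅) ⇒ K ⊥ X | ∅.

Yes — K ⊥ X | ∅.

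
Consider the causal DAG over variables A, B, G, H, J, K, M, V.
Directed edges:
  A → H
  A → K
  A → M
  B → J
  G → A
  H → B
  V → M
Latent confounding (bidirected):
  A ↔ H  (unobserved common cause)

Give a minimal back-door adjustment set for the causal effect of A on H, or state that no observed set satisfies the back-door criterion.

A→H: no observed back-door set.

desc(A)\{A}={B,H,J,K,M}; candidates ⊆ {G,V}.
A↔H: latent back-door arc(s) into A.
size 0: {}; under {} A still reaches {B,G,H,J} ∋ H.
size 1: {G}, {V}; under {G} A still reaches {B,H,J} ∋ H.
size 2: {G,V}; under {G,V} A still reaches {B,H,J} ∋ H.
A↔H cannot be blocked by any observed set — no back-door set.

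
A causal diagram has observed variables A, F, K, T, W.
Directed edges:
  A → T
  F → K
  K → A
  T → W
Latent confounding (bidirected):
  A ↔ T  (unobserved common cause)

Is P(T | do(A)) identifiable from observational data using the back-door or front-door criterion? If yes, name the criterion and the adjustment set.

desc(A)\{A}={T,W}; candidates ⊆ {F,K}.
A↔T: latent back-door arc(s) into A.
size 0: {}; under {} A still reaches {F,K,T,W} ∋ T.
size 1: {F}, {K}; under {F} A still reaches {K,T,W} ∋ T.
size 2: {F,K}; under {F,K} A still reaches {T,W} ∋ T.
A↔T cannot be blocked by any observed set — no back-door set.
No mediator lies on a directed A→…→T path.
Neither criterion identifies P(T|do(A)) in this graph.

P(T|do(A)): not identifiable (no BD/FD set).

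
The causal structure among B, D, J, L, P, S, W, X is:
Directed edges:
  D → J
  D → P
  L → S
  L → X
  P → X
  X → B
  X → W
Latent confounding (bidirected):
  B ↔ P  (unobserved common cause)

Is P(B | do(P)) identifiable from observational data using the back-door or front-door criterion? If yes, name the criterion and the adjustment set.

desc(P)\{P}={B,W,X}; candidates ⊆ {D,J,L,S}.
P↔B: latent back-door arc(s) into P.
size 0: {}; under {} P still reaches {B,D,J} ∋ B.
size 1: {D}, {J}, {L} …(+1); under {D} P still reaches {B} ∋ B.
size 2: {D,J}, {D,L}, {D,S} …(+3); under {D,J} P still reaches {B} ∋ B.
P↔B cannot be blocked by any observed set — no back-door set.
{X}: (i) intercepts every directed P→B path; (ii) no back-door P→{X}; (iii) {P} blocks every back-door {X}→B. Front-door holds.
P(B|do(P)) = Σ_{X} P(X|P) Σ_{P'} P(B|X,P')P(P').

P(B|do(P)): frontdoor, adjust for {X}.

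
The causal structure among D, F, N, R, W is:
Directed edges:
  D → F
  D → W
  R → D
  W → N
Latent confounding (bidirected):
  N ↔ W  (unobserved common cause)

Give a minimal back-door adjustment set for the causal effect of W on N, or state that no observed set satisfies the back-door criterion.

desc(W)\{W}={N}; candidates ⊆ {D,F,R}.
W↔N: latent back-door arc(s) into W.
size 0: {}; under {} W still reaches {D,F,N,R} ∋ N.
size 1: {D}, {F}, {R}; under {D} W still reaches {N} ∋ N.
size 2: {D,F}, {D,R}, {F,R}; under {D,F} W still reaches {N} ∋ N.
W↔N cannot be blocked by any observed set — no back-door set.

W→N: no observed back-door set.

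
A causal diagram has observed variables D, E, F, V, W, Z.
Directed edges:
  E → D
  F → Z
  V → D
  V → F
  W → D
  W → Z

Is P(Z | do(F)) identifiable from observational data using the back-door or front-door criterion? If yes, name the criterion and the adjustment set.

desc(F)\{F}={Z}; candidates ⊆ {D,E,V,W}.
∅: F⊥Z given ∅ in G with F→· removed — back-door holds.
P(Z|do(F)) = P(Z|F) — no adjustment needed.

P(Z|do(F)): backdoor, adjust for ∅.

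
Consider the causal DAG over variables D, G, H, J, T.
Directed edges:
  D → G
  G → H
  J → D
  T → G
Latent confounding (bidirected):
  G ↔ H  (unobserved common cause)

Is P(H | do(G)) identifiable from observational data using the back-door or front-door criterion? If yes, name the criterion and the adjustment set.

P(H|do(G)): not identifiable (no BD/FD set).

desc(G)\{G}={H}; candidates ⊆ {D,J,T}.
G↔H: latent back-door arc(s) into G.
size 0: {}; under {} G still reaches {D,H,J,T} ∋ H.
size 1: {D}, {J}, {T}; under {D} G still reaches {H,T} ∋ H.
size 2: {D,J}, {D,T}, {J,T}; under {D,J} G still reaches {H,T} ∋ H.
G↔H cannot be blocked by any observed set — no back-door set.
No mediator lies on a directed G→…→H path.
Neither criterion identifies P(H|do(G)) in this graph.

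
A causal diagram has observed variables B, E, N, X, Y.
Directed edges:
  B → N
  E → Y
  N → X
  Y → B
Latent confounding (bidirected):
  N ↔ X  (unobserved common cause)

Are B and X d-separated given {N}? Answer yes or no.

Bayes-Ball from B | {N} reaches {E,X,Y}.
X ∈ reach(B|{N}) ⇒ B ⊥̸ X | {N}.

No — B and X are d-connected given {N}.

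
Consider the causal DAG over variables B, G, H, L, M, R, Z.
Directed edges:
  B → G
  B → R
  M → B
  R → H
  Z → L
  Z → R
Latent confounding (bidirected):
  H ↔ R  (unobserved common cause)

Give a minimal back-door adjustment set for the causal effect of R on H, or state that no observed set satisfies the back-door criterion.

R→H: no observed back-door set.

desc(R)\{R}={H}; candidates ⊆ {B,G,L,M,Z}.
R↔H: latent back-door arc(s) into R.
size 0: {}; under {} R still reaches {B,G,H,L,M,Z} ∋ H.
size 1: {B}, {G}, {L} …(+2); under {B} R still reaches {H,L,Z} ∋ H.
size 2: {B,G}, {B,L}, {B,M} …(+7); under {B,G} R still reaches {H,L,Z} ∋ H.
R↔H cannot be blocked by any observed set — no back-door set.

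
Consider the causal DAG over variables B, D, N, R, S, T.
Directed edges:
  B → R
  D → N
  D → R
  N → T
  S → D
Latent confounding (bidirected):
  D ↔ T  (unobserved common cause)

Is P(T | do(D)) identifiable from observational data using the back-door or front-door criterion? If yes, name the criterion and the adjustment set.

desc(D)\{D}={N,R,T}; candidates ⊆ {B,S}.
D↔T: latent back-door arc(s) into D.
size 0: {}; under {} D still reaches {S,T} ∋ T.
size 1: {B}, {S}; under {B} D still reaches {S,T} ∋ T.
size 2: {B,S}; under {B,S} D still reaches {T} ∋ T.
D↔T cannot be blocked by any observed set — no back-door set.
{N}: (i) intercepts every directed D→T path; (ii) no back-door D→{N}; (iii) {D} blocks every back-door {N}→T. Front-door holds.
P(T|do(D)) = Σ_{N} P(N|D) Σ_{D'} P(T|N,D')P(D').

P(T|do(D)): frontdoor, adjust for {N}.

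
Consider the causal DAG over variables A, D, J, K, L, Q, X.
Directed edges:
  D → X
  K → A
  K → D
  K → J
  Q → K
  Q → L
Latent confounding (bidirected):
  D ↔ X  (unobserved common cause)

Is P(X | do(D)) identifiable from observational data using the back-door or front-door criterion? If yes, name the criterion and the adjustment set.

desc(D)\{D}={X}; candidates ⊆ {A,J,K,L,Q}.
D↔X: latent back-door arc(s) into D.
size 0: {}; under {} D still reaches {A,J,K,L,Q,X} ∋ X.
size 1: {A}, {J}, {K} …(+2); under {A} D still reaches {J,K,L,Q,X} ∋ X.
size 2: {A,J}, {A,K}, {A,L} …(+7); under {A,J} D still reaches {K,L,Q,X} ∋ X.
D↔X cannot be blocked by any observed set — no back-door set.
No mediator lies on a directed D→…→X path.
Neither criterion identifies P(X|do(D)) in this graph.

P(X|do(D)): not identifiable (no BD/FD set).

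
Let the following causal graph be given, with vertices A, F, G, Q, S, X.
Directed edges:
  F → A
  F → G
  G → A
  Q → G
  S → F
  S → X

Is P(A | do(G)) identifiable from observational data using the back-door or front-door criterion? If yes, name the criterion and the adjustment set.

desc(G)\{G}={A}; candidates ⊆ {F,Q,S,X}.
size 0: {}; under {} G still reaches {A,F,Q,S,X} ∋ A.
{F}: G⊥A given {F} in G with G→· removed — back-door holds.
P(A|do(G)) = Σ_{F} P(A|G,F)·P(F).

P(A|do(G)): backdoor, adjust for {F}.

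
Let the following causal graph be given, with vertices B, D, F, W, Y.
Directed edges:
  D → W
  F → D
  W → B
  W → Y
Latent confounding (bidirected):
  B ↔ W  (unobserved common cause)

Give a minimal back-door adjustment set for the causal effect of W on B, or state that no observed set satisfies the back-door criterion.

desc(W)\{W}={B,Y}; candidates ⊆ {D,F}.
W↔B: latent back-door arc(s) into W.
size 0: {}; under {} W still reaches {B,D,F} ∋ B.
size 1: {D}, {F}; under {D} W still reaches {B} ∋ B.
size 2: {D,F}; under {D,F} W still reaches {B} ∋ B.
W↔B cannot be blocked by any observed set — no back-door set.

W→B: no observed back-door set.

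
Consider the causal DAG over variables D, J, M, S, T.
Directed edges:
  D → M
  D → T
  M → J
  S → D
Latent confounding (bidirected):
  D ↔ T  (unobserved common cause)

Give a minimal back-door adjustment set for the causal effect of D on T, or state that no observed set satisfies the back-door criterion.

desc(D)\{D}={J,M,T}; candidates ⊆ {S}.
D↔T: latent back-door arc(s) into D.
size 0: {}; under {} D still reaches {S,T} ∋ T.
size 1: {S}; under {S} D still reaches {T} ∋ T.
D↔T cannot be blocked by any observed set — no back-door set.

D→T: no observed back-door set.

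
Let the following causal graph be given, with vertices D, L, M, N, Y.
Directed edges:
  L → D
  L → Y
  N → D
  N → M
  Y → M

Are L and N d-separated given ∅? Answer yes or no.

Bayes-Ball from L | ∅ reaches {D,M,Y}.
N ∉ reach(L|∅) ⇒ L ⊥ N | ∅.

Yes — L ⊥ N | ∅.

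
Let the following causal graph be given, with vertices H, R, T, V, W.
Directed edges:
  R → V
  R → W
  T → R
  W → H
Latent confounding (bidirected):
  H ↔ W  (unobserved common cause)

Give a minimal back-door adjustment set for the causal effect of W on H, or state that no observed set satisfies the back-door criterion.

desc(W)\{W}={H}; candidates ⊆ {R,T,V}.
W↔H: latent back-door arc(s) into W.
size 0: {}; under {} W still reaches {H,R,T,V} ∋ H.
size 1: {R}, {T}, {V}; under {R} W still reaches {H} ∋ H.
size 2: {R,T}, {R,V}, {T,V}; under {R,T} W still reaches {H} ∋ H.
W↔H cannot be blocked by any observed set — no back-door set.

W→H: no observed back-door set.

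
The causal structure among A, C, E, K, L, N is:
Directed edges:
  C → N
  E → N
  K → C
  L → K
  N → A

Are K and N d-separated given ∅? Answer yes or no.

No — K and N are d-connected given ∅.

Bayes-Ball from K | ∅ reaches {A,C,L,N}.
N ∈ reach(K|∅) ⇒ K ⊥̸ N | ∅.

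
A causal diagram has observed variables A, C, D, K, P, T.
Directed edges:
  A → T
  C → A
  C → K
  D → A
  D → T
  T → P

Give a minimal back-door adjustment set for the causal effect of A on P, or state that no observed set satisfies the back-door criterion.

A→P: minimal back-door set {D}.

desc(A)\{A}={P,T}; candidates ⊆ {C,D,K}.
size 0: {}; under {} A still reaches {C,D,K,P,T} ∋ P.
{D}: A⊥P given {D} in G with A→· removed — back-door holds.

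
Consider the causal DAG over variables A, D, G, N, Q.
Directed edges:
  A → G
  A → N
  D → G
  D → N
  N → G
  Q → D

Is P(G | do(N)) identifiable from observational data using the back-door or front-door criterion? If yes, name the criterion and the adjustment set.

desc(N)\{N}={G}; candidates ⊆ {A,D,Q}.
size 0: {}; under {} N still reaches {A,D,G,Q} ∋ G.
size 1: {A}, {D}, {Q}; under {A} N still reaches {D,G,Q} ∋ G.
{A,D}: N⊥G given {A,D} in G with N→· removed — back-door holds.
P(G|do(N)) = Σ_{A,D} P(G|N,A,D)·P(A,D).

P(G|do(N)): backdoor, adjust for {A, D}.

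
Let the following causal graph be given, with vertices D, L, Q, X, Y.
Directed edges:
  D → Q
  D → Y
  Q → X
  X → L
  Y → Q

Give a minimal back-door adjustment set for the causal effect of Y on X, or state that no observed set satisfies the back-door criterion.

desc(Y)\{Y}={L,Q,X}; candidates ⊆ {D}.
size 0: {}; under {} Y still reaches {D,L,Q,X} ∋ X.
{D}: Y⊥X given {D} in G with Y→· removed — back-door holds.

Y→X: minimal back-door set {D}.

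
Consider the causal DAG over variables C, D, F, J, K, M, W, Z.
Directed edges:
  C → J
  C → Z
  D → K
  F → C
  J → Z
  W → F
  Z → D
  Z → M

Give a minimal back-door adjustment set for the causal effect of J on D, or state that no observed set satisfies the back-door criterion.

desc(J)\{J}={D,K,M,Z}; candidates ⊆ {C,F,W}.
size 0: {}; under {} J still reaches {C,D,F,K,M,W,Z} ∋ D.
{C}: J⊥D given {C} in G with J→· removed — back-door holds.

J→D: minimal back-door set {C}.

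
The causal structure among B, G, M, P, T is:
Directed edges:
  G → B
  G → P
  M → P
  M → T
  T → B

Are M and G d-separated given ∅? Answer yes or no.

Bayes-Ball from M | ∅ reaches {B,P,T}.
G ∉ reach(M|∅) ⇒ M ⊥ G | ∅.

Yes — M ⊥ G | ∅.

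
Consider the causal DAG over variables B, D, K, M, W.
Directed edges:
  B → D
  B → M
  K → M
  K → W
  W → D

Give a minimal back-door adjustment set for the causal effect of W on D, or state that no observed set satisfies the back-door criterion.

desc(W)\{W}={D}; candidates ⊆ {B,K,M}.
∅: W⊥D given ∅ in G with W→· removed — back-door holds.

W→D: minimal back-door set ∅.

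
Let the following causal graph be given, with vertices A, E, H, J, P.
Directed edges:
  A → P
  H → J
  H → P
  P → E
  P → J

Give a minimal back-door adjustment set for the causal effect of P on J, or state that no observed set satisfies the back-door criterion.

desc(P)\{P}={E,J}; candidates ⊆ {A,H}.
size 0: {}; under {} P still reaches {A,H,J} ∋ J.
{H}: P⊥J given {H} in G with P→· removed — back-door holds.

P→J: minimal back-door set {H}.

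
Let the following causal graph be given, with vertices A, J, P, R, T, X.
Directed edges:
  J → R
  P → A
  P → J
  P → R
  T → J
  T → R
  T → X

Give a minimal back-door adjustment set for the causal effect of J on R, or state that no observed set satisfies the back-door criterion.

J→R: minimal back-door set {P, T}.

desc(J)\{J}={R}; candidates ⊆ {A,P,T,X}.
size 0: {}; under {} J still reaches {A,P,R,T,X} ∋ R.
size 1: {A}, {P}, {T} …(+1); under {A} J still reaches {P,R,T,X} ∋ R.
{P,T}: J⊥R given {P,T} in G with J→· removed — back-door holds.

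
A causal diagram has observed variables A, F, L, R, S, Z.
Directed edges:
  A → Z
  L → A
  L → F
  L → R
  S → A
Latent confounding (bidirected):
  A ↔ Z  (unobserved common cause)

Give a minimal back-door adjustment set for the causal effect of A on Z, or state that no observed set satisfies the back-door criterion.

A→Z: no observed back-door set.

desc(A)\{A}={Z}; candidates ⊆ {F,L,R,S}.
A↔Z: latent back-door arc(s) into A.
size 0: {}; under {} A still reaches {F,L,R,S,Z} ∋ Z.
size 1: {F}, {L}, {R} …(+1); under {F} A still reaches {L,R,S,Z} ∋ Z.
size 2: {F,L}, {F,R}, {F,S} …(+3); under {F,L} A still reaches {S,Z} ∋ Z.
A↔Z cannot be blocked by any observed set — no back-door set.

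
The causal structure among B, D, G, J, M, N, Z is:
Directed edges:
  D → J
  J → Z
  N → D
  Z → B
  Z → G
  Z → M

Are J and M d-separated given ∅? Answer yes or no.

Bayes-Ball from J | ∅ reaches {B,D,G,M,N,Z}.
M ∈ reach(J|∅) ⇒ J ⊥̸ M | ∅.

No — J and M are d-connected given ∅.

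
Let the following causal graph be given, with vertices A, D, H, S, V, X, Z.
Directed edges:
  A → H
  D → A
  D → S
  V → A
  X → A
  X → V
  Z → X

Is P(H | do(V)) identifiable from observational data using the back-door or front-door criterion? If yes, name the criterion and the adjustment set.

P(H|do(V)): backdoor, adjust for {X}.

desc(V)\{V}={A,H}; candidates ⊆ {D,S,X,Z}.
size 0: {}; under {} V still reaches {A,H,X,Z} ∋ H.
{X}: V⊥H given {X} in G with V→· removed — back-door holds.
P(H|do(V)) = Σ_{X} P(H|V,X)·P(X).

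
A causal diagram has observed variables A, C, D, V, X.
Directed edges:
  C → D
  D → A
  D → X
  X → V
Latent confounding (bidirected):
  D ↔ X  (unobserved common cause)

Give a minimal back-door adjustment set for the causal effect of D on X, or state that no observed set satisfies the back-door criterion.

desc(D)\{D}={A,V,X}; candidates ⊆ {C}.
D↔X: latent back-door arc(s) into D.
size 0: {}; under {} D still reaches {C,V,X} ∋ X.
size 1: {C}; under {C} D still reaches {V,X} ∋ X.
D↔X cannot be blocked by any observed set — no back-door set.

D→X: no observed back-door set.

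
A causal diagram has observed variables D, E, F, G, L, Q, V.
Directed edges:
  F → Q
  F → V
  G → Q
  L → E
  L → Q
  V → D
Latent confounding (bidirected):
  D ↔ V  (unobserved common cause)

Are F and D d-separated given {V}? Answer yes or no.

No — F and D are d-connected given {V}.

Bayes-Ball from F | {V} reaches {D,Q}.
D ∈ reach(F|{V}) ⇒ F ⊥̸ D | {V}.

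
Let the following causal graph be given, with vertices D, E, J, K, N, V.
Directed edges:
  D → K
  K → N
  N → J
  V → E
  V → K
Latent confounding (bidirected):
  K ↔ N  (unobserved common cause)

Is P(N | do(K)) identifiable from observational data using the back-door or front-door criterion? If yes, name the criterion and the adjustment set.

desc(K)\{K}={J,N}; candidates ⊆ {D,E,V}.
K↔N: latent back-door arc(s) into K.
size 0: {}; under {} K still reaches {D,E,J,N,V} ∋ N.
size 1: {D}, {E}, {V}; under {D} K still reaches {E,J,N,V} ∋ N.
size 2: {D,E}, {D,V}, {E,V}; under {D,E} K still reaches {J,N,V} ∋ N.
K↔N cannot be blocked by any observed set — no back-door set.
No mediator lies on a directed K→…→N path.
Neither criterion identifies P(N|do(K)) in this graph.

P(N|do(K)): not identifiable (no BD/FD set).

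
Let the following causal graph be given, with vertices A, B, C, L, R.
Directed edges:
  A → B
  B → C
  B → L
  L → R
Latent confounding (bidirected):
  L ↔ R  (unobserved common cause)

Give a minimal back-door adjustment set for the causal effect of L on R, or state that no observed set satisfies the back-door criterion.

desc(L)\{L}={R}; candidates ⊆ {A,B,C}.
L↔R: latent back-door arc(s) into L.
size 0: {}; under {} L still reaches {A,B,C,R} ∋ R.
size 1: {A}, {B}, {C}; under {A} L still reaches {B,C,R} ∋ R.
size 2: {A,B}, {A,C}, {B,C}; under {A,B} L still reaches {R} ∋ R.
L↔R cannot be blocked by any observed set — no back-door set.

L→R: no observed back-door set.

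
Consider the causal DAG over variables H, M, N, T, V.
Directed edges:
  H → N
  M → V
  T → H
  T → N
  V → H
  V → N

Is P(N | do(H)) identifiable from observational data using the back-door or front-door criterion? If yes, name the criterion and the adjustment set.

P(N|do(H)): backdoor, adjust for {T, V}.

desc(H)\{H}={N}; candidates ⊆ {M,T,V}.
size 0: {}; under {} H still reaches {M,N,T,V} ∋ N.
size 1: {M}, {T}, {V}; under {M} H still reaches {N,T,V} ∋ N.
{T,V}: H⊥N given {T,V} in G with H→· removed — back-door holds.
P(N|do(H)) = Σ_{T,V} P(N|H,T,V)·P(T,V).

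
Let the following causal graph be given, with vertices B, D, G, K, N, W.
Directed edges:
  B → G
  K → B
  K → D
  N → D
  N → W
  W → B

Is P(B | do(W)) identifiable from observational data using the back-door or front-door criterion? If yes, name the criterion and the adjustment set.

P(B|do(W)): backdoor, adjust for ∅.

desc(W)\{W}={B,G}; candidates ⊆ {D,K,N}.
∅: W⊥B given ∅ in G with W→· removed — back-door holds.
P(B|do(W)) = P(B|W) — no adjustment needed.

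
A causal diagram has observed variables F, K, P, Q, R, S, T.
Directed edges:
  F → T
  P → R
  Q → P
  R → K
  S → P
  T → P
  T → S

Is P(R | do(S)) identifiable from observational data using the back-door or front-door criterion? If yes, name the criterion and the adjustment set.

P(R|do(S)): backdoor, adjust for {T}.

desc(S)\{S}={K,P,R}; candidates ⊆ {F,Q,T}.
size 0: {}; under {} S still reaches {F,K,P,R,T} ∋ R.
{T}: S⊥R given {T} in G with S→· removed — back-door holds.
P(R|do(S)) = Σ_{T} P(R|S,T)·P(T).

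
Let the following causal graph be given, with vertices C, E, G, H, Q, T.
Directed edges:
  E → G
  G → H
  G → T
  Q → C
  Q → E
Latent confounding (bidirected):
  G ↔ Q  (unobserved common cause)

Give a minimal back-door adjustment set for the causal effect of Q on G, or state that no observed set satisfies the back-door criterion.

Q→G: no observed back-door set.

desc(Q)\{Q}={C,E,G,H,T}; candidates ⊆ {—}.
Q↔G: latent back-door arc(s) into Q.
size 0: {}; under {} Q still reaches {G,H,T} ∋ G.
Q↔G cannot be blocked by any observed set — no back-door set.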